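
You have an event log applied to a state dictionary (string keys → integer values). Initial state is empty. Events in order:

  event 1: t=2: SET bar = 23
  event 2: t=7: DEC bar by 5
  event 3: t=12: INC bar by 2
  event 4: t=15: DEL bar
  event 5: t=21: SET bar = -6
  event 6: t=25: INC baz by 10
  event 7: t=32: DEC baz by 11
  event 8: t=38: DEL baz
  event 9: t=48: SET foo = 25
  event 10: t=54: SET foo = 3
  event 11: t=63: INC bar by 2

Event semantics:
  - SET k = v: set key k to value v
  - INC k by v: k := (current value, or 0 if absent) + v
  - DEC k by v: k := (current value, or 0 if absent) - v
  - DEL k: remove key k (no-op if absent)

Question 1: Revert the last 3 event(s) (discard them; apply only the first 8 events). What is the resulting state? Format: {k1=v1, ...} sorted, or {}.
Answer: {bar=-6}

Derivation:
Keep first 8 events (discard last 3):
  after event 1 (t=2: SET bar = 23): {bar=23}
  after event 2 (t=7: DEC bar by 5): {bar=18}
  after event 3 (t=12: INC bar by 2): {bar=20}
  after event 4 (t=15: DEL bar): {}
  after event 5 (t=21: SET bar = -6): {bar=-6}
  after event 6 (t=25: INC baz by 10): {bar=-6, baz=10}
  after event 7 (t=32: DEC baz by 11): {bar=-6, baz=-1}
  after event 8 (t=38: DEL baz): {bar=-6}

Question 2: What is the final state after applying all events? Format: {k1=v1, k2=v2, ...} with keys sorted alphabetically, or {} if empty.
  after event 1 (t=2: SET bar = 23): {bar=23}
  after event 2 (t=7: DEC bar by 5): {bar=18}
  after event 3 (t=12: INC bar by 2): {bar=20}
  after event 4 (t=15: DEL bar): {}
  after event 5 (t=21: SET bar = -6): {bar=-6}
  after event 6 (t=25: INC baz by 10): {bar=-6, baz=10}
  after event 7 (t=32: DEC baz by 11): {bar=-6, baz=-1}
  after event 8 (t=38: DEL baz): {bar=-6}
  after event 9 (t=48: SET foo = 25): {bar=-6, foo=25}
  after event 10 (t=54: SET foo = 3): {bar=-6, foo=3}
  after event 11 (t=63: INC bar by 2): {bar=-4, foo=3}

Answer: {bar=-4, foo=3}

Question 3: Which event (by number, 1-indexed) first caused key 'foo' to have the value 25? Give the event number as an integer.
Answer: 9

Derivation:
Looking for first event where foo becomes 25:
  event 9: foo (absent) -> 25  <-- first match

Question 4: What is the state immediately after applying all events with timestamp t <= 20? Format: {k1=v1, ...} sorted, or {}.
Answer: {}

Derivation:
Apply events with t <= 20 (4 events):
  after event 1 (t=2: SET bar = 23): {bar=23}
  after event 2 (t=7: DEC bar by 5): {bar=18}
  after event 3 (t=12: INC bar by 2): {bar=20}
  after event 4 (t=15: DEL bar): {}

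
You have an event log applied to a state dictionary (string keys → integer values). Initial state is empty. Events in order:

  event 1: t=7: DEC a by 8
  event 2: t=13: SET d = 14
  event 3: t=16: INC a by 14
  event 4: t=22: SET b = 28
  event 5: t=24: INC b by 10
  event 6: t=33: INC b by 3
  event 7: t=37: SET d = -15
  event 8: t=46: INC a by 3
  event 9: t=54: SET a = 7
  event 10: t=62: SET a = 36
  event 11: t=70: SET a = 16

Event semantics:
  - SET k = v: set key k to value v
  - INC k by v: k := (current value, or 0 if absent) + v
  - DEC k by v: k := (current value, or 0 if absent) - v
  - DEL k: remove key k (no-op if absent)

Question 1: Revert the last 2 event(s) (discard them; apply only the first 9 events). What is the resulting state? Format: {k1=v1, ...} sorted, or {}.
Answer: {a=7, b=41, d=-15}

Derivation:
Keep first 9 events (discard last 2):
  after event 1 (t=7: DEC a by 8): {a=-8}
  after event 2 (t=13: SET d = 14): {a=-8, d=14}
  after event 3 (t=16: INC a by 14): {a=6, d=14}
  after event 4 (t=22: SET b = 28): {a=6, b=28, d=14}
  after event 5 (t=24: INC b by 10): {a=6, b=38, d=14}
  after event 6 (t=33: INC b by 3): {a=6, b=41, d=14}
  after event 7 (t=37: SET d = -15): {a=6, b=41, d=-15}
  after event 8 (t=46: INC a by 3): {a=9, b=41, d=-15}
  after event 9 (t=54: SET a = 7): {a=7, b=41, d=-15}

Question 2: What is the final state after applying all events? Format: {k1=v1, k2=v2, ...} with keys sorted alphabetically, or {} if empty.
  after event 1 (t=7: DEC a by 8): {a=-8}
  after event 2 (t=13: SET d = 14): {a=-8, d=14}
  after event 3 (t=16: INC a by 14): {a=6, d=14}
  after event 4 (t=22: SET b = 28): {a=6, b=28, d=14}
  after event 5 (t=24: INC b by 10): {a=6, b=38, d=14}
  after event 6 (t=33: INC b by 3): {a=6, b=41, d=14}
  after event 7 (t=37: SET d = -15): {a=6, b=41, d=-15}
  after event 8 (t=46: INC a by 3): {a=9, b=41, d=-15}
  after event 9 (t=54: SET a = 7): {a=7, b=41, d=-15}
  after event 10 (t=62: SET a = 36): {a=36, b=41, d=-15}
  after event 11 (t=70: SET a = 16): {a=16, b=41, d=-15}

Answer: {a=16, b=41, d=-15}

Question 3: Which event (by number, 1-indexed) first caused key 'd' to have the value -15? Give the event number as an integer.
Answer: 7

Derivation:
Looking for first event where d becomes -15:
  event 2: d = 14
  event 3: d = 14
  event 4: d = 14
  event 5: d = 14
  event 6: d = 14
  event 7: d 14 -> -15  <-- first match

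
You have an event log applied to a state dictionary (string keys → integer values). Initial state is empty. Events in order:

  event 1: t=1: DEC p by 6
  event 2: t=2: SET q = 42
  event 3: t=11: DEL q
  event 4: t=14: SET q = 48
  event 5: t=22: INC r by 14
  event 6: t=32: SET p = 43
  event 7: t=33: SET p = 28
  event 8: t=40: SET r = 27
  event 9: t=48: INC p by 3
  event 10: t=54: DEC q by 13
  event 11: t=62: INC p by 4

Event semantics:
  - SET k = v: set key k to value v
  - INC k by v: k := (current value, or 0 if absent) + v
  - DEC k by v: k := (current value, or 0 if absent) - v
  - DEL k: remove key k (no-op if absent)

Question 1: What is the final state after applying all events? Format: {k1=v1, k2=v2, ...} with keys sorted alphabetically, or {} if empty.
  after event 1 (t=1: DEC p by 6): {p=-6}
  after event 2 (t=2: SET q = 42): {p=-6, q=42}
  after event 3 (t=11: DEL q): {p=-6}
  after event 4 (t=14: SET q = 48): {p=-6, q=48}
  after event 5 (t=22: INC r by 14): {p=-6, q=48, r=14}
  after event 6 (t=32: SET p = 43): {p=43, q=48, r=14}
  after event 7 (t=33: SET p = 28): {p=28, q=48, r=14}
  after event 8 (t=40: SET r = 27): {p=28, q=48, r=27}
  after event 9 (t=48: INC p by 3): {p=31, q=48, r=27}
  after event 10 (t=54: DEC q by 13): {p=31, q=35, r=27}
  after event 11 (t=62: INC p by 4): {p=35, q=35, r=27}

Answer: {p=35, q=35, r=27}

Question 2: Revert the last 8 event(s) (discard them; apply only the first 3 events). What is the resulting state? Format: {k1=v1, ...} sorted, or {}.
Answer: {p=-6}

Derivation:
Keep first 3 events (discard last 8):
  after event 1 (t=1: DEC p by 6): {p=-6}
  after event 2 (t=2: SET q = 42): {p=-6, q=42}
  after event 3 (t=11: DEL q): {p=-6}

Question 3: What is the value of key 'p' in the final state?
Track key 'p' through all 11 events:
  event 1 (t=1: DEC p by 6): p (absent) -> -6
  event 2 (t=2: SET q = 42): p unchanged
  event 3 (t=11: DEL q): p unchanged
  event 4 (t=14: SET q = 48): p unchanged
  event 5 (t=22: INC r by 14): p unchanged
  event 6 (t=32: SET p = 43): p -6 -> 43
  event 7 (t=33: SET p = 28): p 43 -> 28
  event 8 (t=40: SET r = 27): p unchanged
  event 9 (t=48: INC p by 3): p 28 -> 31
  event 10 (t=54: DEC q by 13): p unchanged
  event 11 (t=62: INC p by 4): p 31 -> 35
Final: p = 35

Answer: 35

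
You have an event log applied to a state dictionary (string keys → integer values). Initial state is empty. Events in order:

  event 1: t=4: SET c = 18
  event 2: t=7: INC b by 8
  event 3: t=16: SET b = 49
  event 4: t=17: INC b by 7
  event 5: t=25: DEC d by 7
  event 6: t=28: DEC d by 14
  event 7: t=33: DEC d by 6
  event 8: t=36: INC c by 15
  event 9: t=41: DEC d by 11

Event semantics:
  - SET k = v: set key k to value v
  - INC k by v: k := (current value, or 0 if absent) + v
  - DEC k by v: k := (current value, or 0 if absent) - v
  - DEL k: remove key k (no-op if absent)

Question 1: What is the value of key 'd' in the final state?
Track key 'd' through all 9 events:
  event 1 (t=4: SET c = 18): d unchanged
  event 2 (t=7: INC b by 8): d unchanged
  event 3 (t=16: SET b = 49): d unchanged
  event 4 (t=17: INC b by 7): d unchanged
  event 5 (t=25: DEC d by 7): d (absent) -> -7
  event 6 (t=28: DEC d by 14): d -7 -> -21
  event 7 (t=33: DEC d by 6): d -21 -> -27
  event 8 (t=36: INC c by 15): d unchanged
  event 9 (t=41: DEC d by 11): d -27 -> -38
Final: d = -38

Answer: -38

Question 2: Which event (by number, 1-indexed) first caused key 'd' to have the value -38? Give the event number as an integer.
Answer: 9

Derivation:
Looking for first event where d becomes -38:
  event 5: d = -7
  event 6: d = -21
  event 7: d = -27
  event 8: d = -27
  event 9: d -27 -> -38  <-- first match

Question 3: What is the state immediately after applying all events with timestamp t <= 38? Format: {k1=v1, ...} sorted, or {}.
Answer: {b=56, c=33, d=-27}

Derivation:
Apply events with t <= 38 (8 events):
  after event 1 (t=4: SET c = 18): {c=18}
  after event 2 (t=7: INC b by 8): {b=8, c=18}
  after event 3 (t=16: SET b = 49): {b=49, c=18}
  after event 4 (t=17: INC b by 7): {b=56, c=18}
  after event 5 (t=25: DEC d by 7): {b=56, c=18, d=-7}
  after event 6 (t=28: DEC d by 14): {b=56, c=18, d=-21}
  after event 7 (t=33: DEC d by 6): {b=56, c=18, d=-27}
  after event 8 (t=36: INC c by 15): {b=56, c=33, d=-27}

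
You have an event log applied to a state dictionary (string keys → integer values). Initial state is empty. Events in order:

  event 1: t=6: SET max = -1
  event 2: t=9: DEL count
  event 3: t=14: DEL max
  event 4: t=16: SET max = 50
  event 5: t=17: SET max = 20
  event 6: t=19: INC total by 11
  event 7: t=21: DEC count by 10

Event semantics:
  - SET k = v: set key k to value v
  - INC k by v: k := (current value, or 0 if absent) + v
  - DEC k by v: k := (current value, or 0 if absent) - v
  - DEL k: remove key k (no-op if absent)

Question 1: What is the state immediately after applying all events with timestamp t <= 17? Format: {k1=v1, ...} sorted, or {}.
Apply events with t <= 17 (5 events):
  after event 1 (t=6: SET max = -1): {max=-1}
  after event 2 (t=9: DEL count): {max=-1}
  after event 3 (t=14: DEL max): {}
  after event 4 (t=16: SET max = 50): {max=50}
  after event 5 (t=17: SET max = 20): {max=20}

Answer: {max=20}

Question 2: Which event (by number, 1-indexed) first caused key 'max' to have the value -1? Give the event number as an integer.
Answer: 1

Derivation:
Looking for first event where max becomes -1:
  event 1: max (absent) -> -1  <-- first match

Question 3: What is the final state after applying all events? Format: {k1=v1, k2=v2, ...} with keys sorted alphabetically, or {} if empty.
  after event 1 (t=6: SET max = -1): {max=-1}
  after event 2 (t=9: DEL count): {max=-1}
  after event 3 (t=14: DEL max): {}
  after event 4 (t=16: SET max = 50): {max=50}
  after event 5 (t=17: SET max = 20): {max=20}
  after event 6 (t=19: INC total by 11): {max=20, total=11}
  after event 7 (t=21: DEC count by 10): {count=-10, max=20, total=11}

Answer: {count=-10, max=20, total=11}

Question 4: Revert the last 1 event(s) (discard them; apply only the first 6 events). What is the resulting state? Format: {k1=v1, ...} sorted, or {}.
Keep first 6 events (discard last 1):
  after event 1 (t=6: SET max = -1): {max=-1}
  after event 2 (t=9: DEL count): {max=-1}
  after event 3 (t=14: DEL max): {}
  after event 4 (t=16: SET max = 50): {max=50}
  after event 5 (t=17: SET max = 20): {max=20}
  after event 6 (t=19: INC total by 11): {max=20, total=11}

Answer: {max=20, total=11}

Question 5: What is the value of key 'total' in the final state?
Answer: 11

Derivation:
Track key 'total' through all 7 events:
  event 1 (t=6: SET max = -1): total unchanged
  event 2 (t=9: DEL count): total unchanged
  event 3 (t=14: DEL max): total unchanged
  event 4 (t=16: SET max = 50): total unchanged
  event 5 (t=17: SET max = 20): total unchanged
  event 6 (t=19: INC total by 11): total (absent) -> 11
  event 7 (t=21: DEC count by 10): total unchanged
Final: total = 11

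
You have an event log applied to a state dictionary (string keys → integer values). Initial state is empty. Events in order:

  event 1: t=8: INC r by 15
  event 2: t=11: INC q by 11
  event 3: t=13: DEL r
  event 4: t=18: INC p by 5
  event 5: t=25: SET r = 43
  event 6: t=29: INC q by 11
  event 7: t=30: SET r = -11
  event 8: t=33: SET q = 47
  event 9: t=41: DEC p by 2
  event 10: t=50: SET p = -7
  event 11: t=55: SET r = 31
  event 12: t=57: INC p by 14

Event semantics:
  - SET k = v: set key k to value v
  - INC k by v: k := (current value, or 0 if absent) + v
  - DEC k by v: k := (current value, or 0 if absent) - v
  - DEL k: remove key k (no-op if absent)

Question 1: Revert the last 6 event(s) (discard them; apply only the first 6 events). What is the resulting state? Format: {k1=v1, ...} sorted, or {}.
Answer: {p=5, q=22, r=43}

Derivation:
Keep first 6 events (discard last 6):
  after event 1 (t=8: INC r by 15): {r=15}
  after event 2 (t=11: INC q by 11): {q=11, r=15}
  after event 3 (t=13: DEL r): {q=11}
  after event 4 (t=18: INC p by 5): {p=5, q=11}
  after event 5 (t=25: SET r = 43): {p=5, q=11, r=43}
  after event 6 (t=29: INC q by 11): {p=5, q=22, r=43}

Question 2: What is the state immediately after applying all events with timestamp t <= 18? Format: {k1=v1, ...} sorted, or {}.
Apply events with t <= 18 (4 events):
  after event 1 (t=8: INC r by 15): {r=15}
  after event 2 (t=11: INC q by 11): {q=11, r=15}
  after event 3 (t=13: DEL r): {q=11}
  after event 4 (t=18: INC p by 5): {p=5, q=11}

Answer: {p=5, q=11}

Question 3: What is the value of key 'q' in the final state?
Answer: 47

Derivation:
Track key 'q' through all 12 events:
  event 1 (t=8: INC r by 15): q unchanged
  event 2 (t=11: INC q by 11): q (absent) -> 11
  event 3 (t=13: DEL r): q unchanged
  event 4 (t=18: INC p by 5): q unchanged
  event 5 (t=25: SET r = 43): q unchanged
  event 6 (t=29: INC q by 11): q 11 -> 22
  event 7 (t=30: SET r = -11): q unchanged
  event 8 (t=33: SET q = 47): q 22 -> 47
  event 9 (t=41: DEC p by 2): q unchanged
  event 10 (t=50: SET p = -7): q unchanged
  event 11 (t=55: SET r = 31): q unchanged
  event 12 (t=57: INC p by 14): q unchanged
Final: q = 47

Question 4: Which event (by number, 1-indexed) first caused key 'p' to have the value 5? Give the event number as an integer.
Answer: 4

Derivation:
Looking for first event where p becomes 5:
  event 4: p (absent) -> 5  <-- first match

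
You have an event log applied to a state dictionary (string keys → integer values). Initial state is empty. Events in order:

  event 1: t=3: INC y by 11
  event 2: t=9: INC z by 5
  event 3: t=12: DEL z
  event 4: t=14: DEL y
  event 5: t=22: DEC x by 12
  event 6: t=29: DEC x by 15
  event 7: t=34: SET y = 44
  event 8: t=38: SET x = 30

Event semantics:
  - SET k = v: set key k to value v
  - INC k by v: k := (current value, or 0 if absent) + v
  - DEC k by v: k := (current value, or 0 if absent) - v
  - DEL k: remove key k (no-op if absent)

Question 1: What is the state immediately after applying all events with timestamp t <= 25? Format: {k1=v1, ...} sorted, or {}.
Apply events with t <= 25 (5 events):
  after event 1 (t=3: INC y by 11): {y=11}
  after event 2 (t=9: INC z by 5): {y=11, z=5}
  after event 3 (t=12: DEL z): {y=11}
  after event 4 (t=14: DEL y): {}
  after event 5 (t=22: DEC x by 12): {x=-12}

Answer: {x=-12}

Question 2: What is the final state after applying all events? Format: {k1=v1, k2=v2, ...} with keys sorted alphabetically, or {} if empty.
Answer: {x=30, y=44}

Derivation:
  after event 1 (t=3: INC y by 11): {y=11}
  after event 2 (t=9: INC z by 5): {y=11, z=5}
  after event 3 (t=12: DEL z): {y=11}
  after event 4 (t=14: DEL y): {}
  after event 5 (t=22: DEC x by 12): {x=-12}
  after event 6 (t=29: DEC x by 15): {x=-27}
  after event 7 (t=34: SET y = 44): {x=-27, y=44}
  after event 8 (t=38: SET x = 30): {x=30, y=44}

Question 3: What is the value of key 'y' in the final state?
Track key 'y' through all 8 events:
  event 1 (t=3: INC y by 11): y (absent) -> 11
  event 2 (t=9: INC z by 5): y unchanged
  event 3 (t=12: DEL z): y unchanged
  event 4 (t=14: DEL y): y 11 -> (absent)
  event 5 (t=22: DEC x by 12): y unchanged
  event 6 (t=29: DEC x by 15): y unchanged
  event 7 (t=34: SET y = 44): y (absent) -> 44
  event 8 (t=38: SET x = 30): y unchanged
Final: y = 44

Answer: 44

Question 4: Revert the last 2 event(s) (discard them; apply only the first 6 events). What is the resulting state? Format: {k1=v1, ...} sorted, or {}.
Keep first 6 events (discard last 2):
  after event 1 (t=3: INC y by 11): {y=11}
  after event 2 (t=9: INC z by 5): {y=11, z=5}
  after event 3 (t=12: DEL z): {y=11}
  after event 4 (t=14: DEL y): {}
  after event 5 (t=22: DEC x by 12): {x=-12}
  after event 6 (t=29: DEC x by 15): {x=-27}

Answer: {x=-27}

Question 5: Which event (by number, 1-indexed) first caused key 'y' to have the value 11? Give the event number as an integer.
Answer: 1

Derivation:
Looking for first event where y becomes 11:
  event 1: y (absent) -> 11  <-- first match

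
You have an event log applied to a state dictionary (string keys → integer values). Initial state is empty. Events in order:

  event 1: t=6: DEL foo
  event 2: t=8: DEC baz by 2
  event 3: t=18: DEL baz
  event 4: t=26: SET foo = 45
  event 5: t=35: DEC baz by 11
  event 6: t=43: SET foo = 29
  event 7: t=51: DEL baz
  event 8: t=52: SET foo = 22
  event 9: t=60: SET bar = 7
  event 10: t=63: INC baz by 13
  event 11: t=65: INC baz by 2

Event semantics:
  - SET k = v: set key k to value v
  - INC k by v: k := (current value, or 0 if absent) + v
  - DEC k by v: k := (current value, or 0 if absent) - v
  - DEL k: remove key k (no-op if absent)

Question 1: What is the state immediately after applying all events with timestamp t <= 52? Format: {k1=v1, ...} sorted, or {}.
Apply events with t <= 52 (8 events):
  after event 1 (t=6: DEL foo): {}
  after event 2 (t=8: DEC baz by 2): {baz=-2}
  after event 3 (t=18: DEL baz): {}
  after event 4 (t=26: SET foo = 45): {foo=45}
  after event 5 (t=35: DEC baz by 11): {baz=-11, foo=45}
  after event 6 (t=43: SET foo = 29): {baz=-11, foo=29}
  after event 7 (t=51: DEL baz): {foo=29}
  after event 8 (t=52: SET foo = 22): {foo=22}

Answer: {foo=22}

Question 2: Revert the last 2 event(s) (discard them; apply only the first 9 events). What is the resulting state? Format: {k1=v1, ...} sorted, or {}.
Answer: {bar=7, foo=22}

Derivation:
Keep first 9 events (discard last 2):
  after event 1 (t=6: DEL foo): {}
  after event 2 (t=8: DEC baz by 2): {baz=-2}
  after event 3 (t=18: DEL baz): {}
  after event 4 (t=26: SET foo = 45): {foo=45}
  after event 5 (t=35: DEC baz by 11): {baz=-11, foo=45}
  after event 6 (t=43: SET foo = 29): {baz=-11, foo=29}
  after event 7 (t=51: DEL baz): {foo=29}
  after event 8 (t=52: SET foo = 22): {foo=22}
  after event 9 (t=60: SET bar = 7): {bar=7, foo=22}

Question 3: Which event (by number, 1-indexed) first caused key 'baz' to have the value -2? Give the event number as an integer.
Answer: 2

Derivation:
Looking for first event where baz becomes -2:
  event 2: baz (absent) -> -2  <-- first match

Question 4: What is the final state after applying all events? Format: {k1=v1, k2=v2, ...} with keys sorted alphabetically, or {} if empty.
  after event 1 (t=6: DEL foo): {}
  after event 2 (t=8: DEC baz by 2): {baz=-2}
  after event 3 (t=18: DEL baz): {}
  after event 4 (t=26: SET foo = 45): {foo=45}
  after event 5 (t=35: DEC baz by 11): {baz=-11, foo=45}
  after event 6 (t=43: SET foo = 29): {baz=-11, foo=29}
  after event 7 (t=51: DEL baz): {foo=29}
  after event 8 (t=52: SET foo = 22): {foo=22}
  after event 9 (t=60: SET bar = 7): {bar=7, foo=22}
  after event 10 (t=63: INC baz by 13): {bar=7, baz=13, foo=22}
  after event 11 (t=65: INC baz by 2): {bar=7, baz=15, foo=22}

Answer: {bar=7, baz=15, foo=22}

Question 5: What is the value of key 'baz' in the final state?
Answer: 15

Derivation:
Track key 'baz' through all 11 events:
  event 1 (t=6: DEL foo): baz unchanged
  event 2 (t=8: DEC baz by 2): baz (absent) -> -2
  event 3 (t=18: DEL baz): baz -2 -> (absent)
  event 4 (t=26: SET foo = 45): baz unchanged
  event 5 (t=35: DEC baz by 11): baz (absent) -> -11
  event 6 (t=43: SET foo = 29): baz unchanged
  event 7 (t=51: DEL baz): baz -11 -> (absent)
  event 8 (t=52: SET foo = 22): baz unchanged
  event 9 (t=60: SET bar = 7): baz unchanged
  event 10 (t=63: INC baz by 13): baz (absent) -> 13
  event 11 (t=65: INC baz by 2): baz 13 -> 15
Final: baz = 15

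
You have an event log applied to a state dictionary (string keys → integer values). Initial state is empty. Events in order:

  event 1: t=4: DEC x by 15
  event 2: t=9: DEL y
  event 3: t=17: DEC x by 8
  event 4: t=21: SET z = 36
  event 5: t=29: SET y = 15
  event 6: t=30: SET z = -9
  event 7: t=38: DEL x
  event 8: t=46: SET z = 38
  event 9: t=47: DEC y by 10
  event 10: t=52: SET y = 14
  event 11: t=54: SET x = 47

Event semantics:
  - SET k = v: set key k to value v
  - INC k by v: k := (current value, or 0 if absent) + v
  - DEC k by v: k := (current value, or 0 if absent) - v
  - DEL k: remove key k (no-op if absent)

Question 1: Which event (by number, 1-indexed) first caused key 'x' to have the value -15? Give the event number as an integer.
Looking for first event where x becomes -15:
  event 1: x (absent) -> -15  <-- first match

Answer: 1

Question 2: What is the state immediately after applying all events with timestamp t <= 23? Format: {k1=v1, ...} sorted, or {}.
Apply events with t <= 23 (4 events):
  after event 1 (t=4: DEC x by 15): {x=-15}
  after event 2 (t=9: DEL y): {x=-15}
  after event 3 (t=17: DEC x by 8): {x=-23}
  after event 4 (t=21: SET z = 36): {x=-23, z=36}

Answer: {x=-23, z=36}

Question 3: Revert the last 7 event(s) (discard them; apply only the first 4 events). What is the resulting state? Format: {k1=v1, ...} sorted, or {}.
Keep first 4 events (discard last 7):
  after event 1 (t=4: DEC x by 15): {x=-15}
  after event 2 (t=9: DEL y): {x=-15}
  after event 3 (t=17: DEC x by 8): {x=-23}
  after event 4 (t=21: SET z = 36): {x=-23, z=36}

Answer: {x=-23, z=36}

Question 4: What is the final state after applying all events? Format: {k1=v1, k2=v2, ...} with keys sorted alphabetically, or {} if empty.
  after event 1 (t=4: DEC x by 15): {x=-15}
  after event 2 (t=9: DEL y): {x=-15}
  after event 3 (t=17: DEC x by 8): {x=-23}
  after event 4 (t=21: SET z = 36): {x=-23, z=36}
  after event 5 (t=29: SET y = 15): {x=-23, y=15, z=36}
  after event 6 (t=30: SET z = -9): {x=-23, y=15, z=-9}
  after event 7 (t=38: DEL x): {y=15, z=-9}
  after event 8 (t=46: SET z = 38): {y=15, z=38}
  after event 9 (t=47: DEC y by 10): {y=5, z=38}
  after event 10 (t=52: SET y = 14): {y=14, z=38}
  after event 11 (t=54: SET x = 47): {x=47, y=14, z=38}

Answer: {x=47, y=14, z=38}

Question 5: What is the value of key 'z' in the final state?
Track key 'z' through all 11 events:
  event 1 (t=4: DEC x by 15): z unchanged
  event 2 (t=9: DEL y): z unchanged
  event 3 (t=17: DEC x by 8): z unchanged
  event 4 (t=21: SET z = 36): z (absent) -> 36
  event 5 (t=29: SET y = 15): z unchanged
  event 6 (t=30: SET z = -9): z 36 -> -9
  event 7 (t=38: DEL x): z unchanged
  event 8 (t=46: SET z = 38): z -9 -> 38
  event 9 (t=47: DEC y by 10): z unchanged
  event 10 (t=52: SET y = 14): z unchanged
  event 11 (t=54: SET x = 47): z unchanged
Final: z = 38

Answer: 38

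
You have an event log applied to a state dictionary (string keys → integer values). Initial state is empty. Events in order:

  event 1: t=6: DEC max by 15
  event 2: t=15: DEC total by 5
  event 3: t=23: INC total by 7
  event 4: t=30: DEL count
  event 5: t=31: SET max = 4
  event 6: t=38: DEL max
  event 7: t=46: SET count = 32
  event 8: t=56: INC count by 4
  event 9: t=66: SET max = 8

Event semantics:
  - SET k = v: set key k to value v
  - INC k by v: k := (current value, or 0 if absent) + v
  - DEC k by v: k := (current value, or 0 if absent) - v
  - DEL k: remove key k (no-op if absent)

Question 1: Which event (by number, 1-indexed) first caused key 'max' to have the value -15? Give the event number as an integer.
Looking for first event where max becomes -15:
  event 1: max (absent) -> -15  <-- first match

Answer: 1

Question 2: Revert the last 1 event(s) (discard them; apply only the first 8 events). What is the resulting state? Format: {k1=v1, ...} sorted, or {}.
Keep first 8 events (discard last 1):
  after event 1 (t=6: DEC max by 15): {max=-15}
  after event 2 (t=15: DEC total by 5): {max=-15, total=-5}
  after event 3 (t=23: INC total by 7): {max=-15, total=2}
  after event 4 (t=30: DEL count): {max=-15, total=2}
  after event 5 (t=31: SET max = 4): {max=4, total=2}
  after event 6 (t=38: DEL max): {total=2}
  after event 7 (t=46: SET count = 32): {count=32, total=2}
  after event 8 (t=56: INC count by 4): {count=36, total=2}

Answer: {count=36, total=2}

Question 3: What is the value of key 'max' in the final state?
Track key 'max' through all 9 events:
  event 1 (t=6: DEC max by 15): max (absent) -> -15
  event 2 (t=15: DEC total by 5): max unchanged
  event 3 (t=23: INC total by 7): max unchanged
  event 4 (t=30: DEL count): max unchanged
  event 5 (t=31: SET max = 4): max -15 -> 4
  event 6 (t=38: DEL max): max 4 -> (absent)
  event 7 (t=46: SET count = 32): max unchanged
  event 8 (t=56: INC count by 4): max unchanged
  event 9 (t=66: SET max = 8): max (absent) -> 8
Final: max = 8

Answer: 8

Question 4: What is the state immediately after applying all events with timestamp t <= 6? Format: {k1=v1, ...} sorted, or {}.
Answer: {max=-15}

Derivation:
Apply events with t <= 6 (1 events):
  after event 1 (t=6: DEC max by 15): {max=-15}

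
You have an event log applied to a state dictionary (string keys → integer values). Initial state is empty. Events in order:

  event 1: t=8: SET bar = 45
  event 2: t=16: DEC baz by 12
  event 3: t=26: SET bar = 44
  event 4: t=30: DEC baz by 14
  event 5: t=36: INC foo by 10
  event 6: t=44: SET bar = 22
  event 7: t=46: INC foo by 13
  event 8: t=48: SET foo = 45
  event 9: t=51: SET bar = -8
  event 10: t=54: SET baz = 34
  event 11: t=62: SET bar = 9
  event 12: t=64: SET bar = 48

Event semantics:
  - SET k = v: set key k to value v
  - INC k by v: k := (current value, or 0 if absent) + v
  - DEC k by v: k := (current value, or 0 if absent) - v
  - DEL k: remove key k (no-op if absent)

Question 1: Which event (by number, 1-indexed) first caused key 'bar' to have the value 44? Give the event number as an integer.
Looking for first event where bar becomes 44:
  event 1: bar = 45
  event 2: bar = 45
  event 3: bar 45 -> 44  <-- first match

Answer: 3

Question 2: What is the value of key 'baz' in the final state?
Answer: 34

Derivation:
Track key 'baz' through all 12 events:
  event 1 (t=8: SET bar = 45): baz unchanged
  event 2 (t=16: DEC baz by 12): baz (absent) -> -12
  event 3 (t=26: SET bar = 44): baz unchanged
  event 4 (t=30: DEC baz by 14): baz -12 -> -26
  event 5 (t=36: INC foo by 10): baz unchanged
  event 6 (t=44: SET bar = 22): baz unchanged
  event 7 (t=46: INC foo by 13): baz unchanged
  event 8 (t=48: SET foo = 45): baz unchanged
  event 9 (t=51: SET bar = -8): baz unchanged
  event 10 (t=54: SET baz = 34): baz -26 -> 34
  event 11 (t=62: SET bar = 9): baz unchanged
  event 12 (t=64: SET bar = 48): baz unchanged
Final: baz = 34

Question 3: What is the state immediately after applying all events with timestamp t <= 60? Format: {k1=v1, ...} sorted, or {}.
Answer: {bar=-8, baz=34, foo=45}

Derivation:
Apply events with t <= 60 (10 events):
  after event 1 (t=8: SET bar = 45): {bar=45}
  after event 2 (t=16: DEC baz by 12): {bar=45, baz=-12}
  after event 3 (t=26: SET bar = 44): {bar=44, baz=-12}
  after event 4 (t=30: DEC baz by 14): {bar=44, baz=-26}
  after event 5 (t=36: INC foo by 10): {bar=44, baz=-26, foo=10}
  after event 6 (t=44: SET bar = 22): {bar=22, baz=-26, foo=10}
  after event 7 (t=46: INC foo by 13): {bar=22, baz=-26, foo=23}
  after event 8 (t=48: SET foo = 45): {bar=22, baz=-26, foo=45}
  after event 9 (t=51: SET bar = -8): {bar=-8, baz=-26, foo=45}
  after event 10 (t=54: SET baz = 34): {bar=-8, baz=34, foo=45}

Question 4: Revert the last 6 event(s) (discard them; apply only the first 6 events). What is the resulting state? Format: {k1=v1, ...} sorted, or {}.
Answer: {bar=22, baz=-26, foo=10}

Derivation:
Keep first 6 events (discard last 6):
  after event 1 (t=8: SET bar = 45): {bar=45}
  after event 2 (t=16: DEC baz by 12): {bar=45, baz=-12}
  after event 3 (t=26: SET bar = 44): {bar=44, baz=-12}
  after event 4 (t=30: DEC baz by 14): {bar=44, baz=-26}
  after event 5 (t=36: INC foo by 10): {bar=44, baz=-26, foo=10}
  after event 6 (t=44: SET bar = 22): {bar=22, baz=-26, foo=10}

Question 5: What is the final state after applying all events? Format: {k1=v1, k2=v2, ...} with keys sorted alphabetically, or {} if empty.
  after event 1 (t=8: SET bar = 45): {bar=45}
  after event 2 (t=16: DEC baz by 12): {bar=45, baz=-12}
  after event 3 (t=26: SET bar = 44): {bar=44, baz=-12}
  after event 4 (t=30: DEC baz by 14): {bar=44, baz=-26}
  after event 5 (t=36: INC foo by 10): {bar=44, baz=-26, foo=10}
  after event 6 (t=44: SET bar = 22): {bar=22, baz=-26, foo=10}
  after event 7 (t=46: INC foo by 13): {bar=22, baz=-26, foo=23}
  after event 8 (t=48: SET foo = 45): {bar=22, baz=-26, foo=45}
  after event 9 (t=51: SET bar = -8): {bar=-8, baz=-26, foo=45}
  after event 10 (t=54: SET baz = 34): {bar=-8, baz=34, foo=45}
  after event 11 (t=62: SET bar = 9): {bar=9, baz=34, foo=45}
  after event 12 (t=64: SET bar = 48): {bar=48, baz=34, foo=45}

Answer: {bar=48, baz=34, foo=45}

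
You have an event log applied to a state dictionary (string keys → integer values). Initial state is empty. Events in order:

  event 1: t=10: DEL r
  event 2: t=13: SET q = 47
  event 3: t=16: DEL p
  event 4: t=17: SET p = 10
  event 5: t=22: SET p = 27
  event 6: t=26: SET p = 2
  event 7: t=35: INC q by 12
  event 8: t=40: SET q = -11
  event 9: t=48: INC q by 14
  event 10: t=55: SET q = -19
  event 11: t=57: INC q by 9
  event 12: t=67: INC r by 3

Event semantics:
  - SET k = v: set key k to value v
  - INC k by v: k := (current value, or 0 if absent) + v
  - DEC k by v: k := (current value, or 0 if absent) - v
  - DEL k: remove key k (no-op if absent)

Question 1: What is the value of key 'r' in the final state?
Track key 'r' through all 12 events:
  event 1 (t=10: DEL r): r (absent) -> (absent)
  event 2 (t=13: SET q = 47): r unchanged
  event 3 (t=16: DEL p): r unchanged
  event 4 (t=17: SET p = 10): r unchanged
  event 5 (t=22: SET p = 27): r unchanged
  event 6 (t=26: SET p = 2): r unchanged
  event 7 (t=35: INC q by 12): r unchanged
  event 8 (t=40: SET q = -11): r unchanged
  event 9 (t=48: INC q by 14): r unchanged
  event 10 (t=55: SET q = -19): r unchanged
  event 11 (t=57: INC q by 9): r unchanged
  event 12 (t=67: INC r by 3): r (absent) -> 3
Final: r = 3

Answer: 3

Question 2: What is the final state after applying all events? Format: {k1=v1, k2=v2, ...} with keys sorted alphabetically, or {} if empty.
Answer: {p=2, q=-10, r=3}

Derivation:
  after event 1 (t=10: DEL r): {}
  after event 2 (t=13: SET q = 47): {q=47}
  after event 3 (t=16: DEL p): {q=47}
  after event 4 (t=17: SET p = 10): {p=10, q=47}
  after event 5 (t=22: SET p = 27): {p=27, q=47}
  after event 6 (t=26: SET p = 2): {p=2, q=47}
  after event 7 (t=35: INC q by 12): {p=2, q=59}
  after event 8 (t=40: SET q = -11): {p=2, q=-11}
  after event 9 (t=48: INC q by 14): {p=2, q=3}
  after event 10 (t=55: SET q = -19): {p=2, q=-19}
  after event 11 (t=57: INC q by 9): {p=2, q=-10}
  after event 12 (t=67: INC r by 3): {p=2, q=-10, r=3}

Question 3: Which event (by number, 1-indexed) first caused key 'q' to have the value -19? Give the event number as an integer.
Looking for first event where q becomes -19:
  event 2: q = 47
  event 3: q = 47
  event 4: q = 47
  event 5: q = 47
  event 6: q = 47
  event 7: q = 59
  event 8: q = -11
  event 9: q = 3
  event 10: q 3 -> -19  <-- first match

Answer: 10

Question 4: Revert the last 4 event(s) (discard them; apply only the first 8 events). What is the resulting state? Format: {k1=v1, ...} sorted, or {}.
Answer: {p=2, q=-11}

Derivation:
Keep first 8 events (discard last 4):
  after event 1 (t=10: DEL r): {}
  after event 2 (t=13: SET q = 47): {q=47}
  after event 3 (t=16: DEL p): {q=47}
  after event 4 (t=17: SET p = 10): {p=10, q=47}
  after event 5 (t=22: SET p = 27): {p=27, q=47}
  after event 6 (t=26: SET p = 2): {p=2, q=47}
  after event 7 (t=35: INC q by 12): {p=2, q=59}
  after event 8 (t=40: SET q = -11): {p=2, q=-11}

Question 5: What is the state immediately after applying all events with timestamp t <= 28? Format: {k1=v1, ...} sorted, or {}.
Apply events with t <= 28 (6 events):
  after event 1 (t=10: DEL r): {}
  after event 2 (t=13: SET q = 47): {q=47}
  after event 3 (t=16: DEL p): {q=47}
  after event 4 (t=17: SET p = 10): {p=10, q=47}
  after event 5 (t=22: SET p = 27): {p=27, q=47}
  after event 6 (t=26: SET p = 2): {p=2, q=47}

Answer: {p=2, q=47}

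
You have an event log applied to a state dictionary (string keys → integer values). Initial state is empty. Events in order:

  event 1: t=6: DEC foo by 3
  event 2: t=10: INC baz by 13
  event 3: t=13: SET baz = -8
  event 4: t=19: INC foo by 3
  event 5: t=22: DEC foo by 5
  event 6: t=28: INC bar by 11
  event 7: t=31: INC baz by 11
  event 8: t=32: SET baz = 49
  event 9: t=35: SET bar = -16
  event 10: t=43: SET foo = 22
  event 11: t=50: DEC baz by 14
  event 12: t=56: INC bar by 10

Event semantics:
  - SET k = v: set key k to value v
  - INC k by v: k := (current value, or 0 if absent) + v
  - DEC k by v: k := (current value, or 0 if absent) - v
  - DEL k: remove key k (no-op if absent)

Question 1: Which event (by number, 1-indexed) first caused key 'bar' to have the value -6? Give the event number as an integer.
Looking for first event where bar becomes -6:
  event 6: bar = 11
  event 7: bar = 11
  event 8: bar = 11
  event 9: bar = -16
  event 10: bar = -16
  event 11: bar = -16
  event 12: bar -16 -> -6  <-- first match

Answer: 12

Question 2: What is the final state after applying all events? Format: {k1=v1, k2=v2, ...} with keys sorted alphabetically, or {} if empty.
Answer: {bar=-6, baz=35, foo=22}

Derivation:
  after event 1 (t=6: DEC foo by 3): {foo=-3}
  after event 2 (t=10: INC baz by 13): {baz=13, foo=-3}
  after event 3 (t=13: SET baz = -8): {baz=-8, foo=-3}
  after event 4 (t=19: INC foo by 3): {baz=-8, foo=0}
  after event 5 (t=22: DEC foo by 5): {baz=-8, foo=-5}
  after event 6 (t=28: INC bar by 11): {bar=11, baz=-8, foo=-5}
  after event 7 (t=31: INC baz by 11): {bar=11, baz=3, foo=-5}
  after event 8 (t=32: SET baz = 49): {bar=11, baz=49, foo=-5}
  after event 9 (t=35: SET bar = -16): {bar=-16, baz=49, foo=-5}
  after event 10 (t=43: SET foo = 22): {bar=-16, baz=49, foo=22}
  after event 11 (t=50: DEC baz by 14): {bar=-16, baz=35, foo=22}
  after event 12 (t=56: INC bar by 10): {bar=-6, baz=35, foo=22}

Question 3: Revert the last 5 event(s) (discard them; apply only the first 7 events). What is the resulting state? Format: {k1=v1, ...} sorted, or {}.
Keep first 7 events (discard last 5):
  after event 1 (t=6: DEC foo by 3): {foo=-3}
  after event 2 (t=10: INC baz by 13): {baz=13, foo=-3}
  after event 3 (t=13: SET baz = -8): {baz=-8, foo=-3}
  after event 4 (t=19: INC foo by 3): {baz=-8, foo=0}
  after event 5 (t=22: DEC foo by 5): {baz=-8, foo=-5}
  after event 6 (t=28: INC bar by 11): {bar=11, baz=-8, foo=-5}
  after event 7 (t=31: INC baz by 11): {bar=11, baz=3, foo=-5}

Answer: {bar=11, baz=3, foo=-5}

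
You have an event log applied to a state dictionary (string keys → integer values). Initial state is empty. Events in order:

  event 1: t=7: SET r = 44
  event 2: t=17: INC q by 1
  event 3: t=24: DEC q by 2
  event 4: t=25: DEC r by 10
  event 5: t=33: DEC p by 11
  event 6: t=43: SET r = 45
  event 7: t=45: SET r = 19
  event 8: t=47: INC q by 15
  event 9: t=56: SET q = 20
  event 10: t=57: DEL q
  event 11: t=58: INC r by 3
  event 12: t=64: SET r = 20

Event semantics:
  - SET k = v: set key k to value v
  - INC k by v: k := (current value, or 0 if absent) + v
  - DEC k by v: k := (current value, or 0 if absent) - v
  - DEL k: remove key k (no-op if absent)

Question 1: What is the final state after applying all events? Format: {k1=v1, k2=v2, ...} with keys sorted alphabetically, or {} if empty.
  after event 1 (t=7: SET r = 44): {r=44}
  after event 2 (t=17: INC q by 1): {q=1, r=44}
  after event 3 (t=24: DEC q by 2): {q=-1, r=44}
  after event 4 (t=25: DEC r by 10): {q=-1, r=34}
  after event 5 (t=33: DEC p by 11): {p=-11, q=-1, r=34}
  after event 6 (t=43: SET r = 45): {p=-11, q=-1, r=45}
  after event 7 (t=45: SET r = 19): {p=-11, q=-1, r=19}
  after event 8 (t=47: INC q by 15): {p=-11, q=14, r=19}
  after event 9 (t=56: SET q = 20): {p=-11, q=20, r=19}
  after event 10 (t=57: DEL q): {p=-11, r=19}
  after event 11 (t=58: INC r by 3): {p=-11, r=22}
  after event 12 (t=64: SET r = 20): {p=-11, r=20}

Answer: {p=-11, r=20}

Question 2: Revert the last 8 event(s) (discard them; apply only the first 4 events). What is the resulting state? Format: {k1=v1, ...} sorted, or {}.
Keep first 4 events (discard last 8):
  after event 1 (t=7: SET r = 44): {r=44}
  after event 2 (t=17: INC q by 1): {q=1, r=44}
  after event 3 (t=24: DEC q by 2): {q=-1, r=44}
  after event 4 (t=25: DEC r by 10): {q=-1, r=34}

Answer: {q=-1, r=34}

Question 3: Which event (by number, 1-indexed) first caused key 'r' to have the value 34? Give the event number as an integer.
Looking for first event where r becomes 34:
  event 1: r = 44
  event 2: r = 44
  event 3: r = 44
  event 4: r 44 -> 34  <-- first match

Answer: 4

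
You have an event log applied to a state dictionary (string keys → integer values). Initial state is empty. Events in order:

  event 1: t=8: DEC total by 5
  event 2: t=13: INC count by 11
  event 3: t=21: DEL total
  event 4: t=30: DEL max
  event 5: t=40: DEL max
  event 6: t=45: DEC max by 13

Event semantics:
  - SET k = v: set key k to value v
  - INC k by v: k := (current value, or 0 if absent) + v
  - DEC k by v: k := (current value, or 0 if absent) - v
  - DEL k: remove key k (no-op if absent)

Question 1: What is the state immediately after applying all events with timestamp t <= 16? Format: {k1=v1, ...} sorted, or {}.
Answer: {count=11, total=-5}

Derivation:
Apply events with t <= 16 (2 events):
  after event 1 (t=8: DEC total by 5): {total=-5}
  after event 2 (t=13: INC count by 11): {count=11, total=-5}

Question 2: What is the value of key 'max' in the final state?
Answer: -13

Derivation:
Track key 'max' through all 6 events:
  event 1 (t=8: DEC total by 5): max unchanged
  event 2 (t=13: INC count by 11): max unchanged
  event 3 (t=21: DEL total): max unchanged
  event 4 (t=30: DEL max): max (absent) -> (absent)
  event 5 (t=40: DEL max): max (absent) -> (absent)
  event 6 (t=45: DEC max by 13): max (absent) -> -13
Final: max = -13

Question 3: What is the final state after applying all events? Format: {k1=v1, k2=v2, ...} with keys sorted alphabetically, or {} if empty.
  after event 1 (t=8: DEC total by 5): {total=-5}
  after event 2 (t=13: INC count by 11): {count=11, total=-5}
  after event 3 (t=21: DEL total): {count=11}
  after event 4 (t=30: DEL max): {count=11}
  after event 5 (t=40: DEL max): {count=11}
  after event 6 (t=45: DEC max by 13): {count=11, max=-13}

Answer: {count=11, max=-13}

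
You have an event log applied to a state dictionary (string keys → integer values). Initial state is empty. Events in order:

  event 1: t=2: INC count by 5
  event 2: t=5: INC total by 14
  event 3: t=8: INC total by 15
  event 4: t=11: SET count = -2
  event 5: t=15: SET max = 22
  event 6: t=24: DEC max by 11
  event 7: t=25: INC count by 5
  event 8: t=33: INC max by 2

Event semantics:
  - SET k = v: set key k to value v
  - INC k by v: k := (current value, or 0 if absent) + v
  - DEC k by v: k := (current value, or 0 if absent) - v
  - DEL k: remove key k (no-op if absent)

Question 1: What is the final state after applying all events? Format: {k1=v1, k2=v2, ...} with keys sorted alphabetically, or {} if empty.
Answer: {count=3, max=13, total=29}

Derivation:
  after event 1 (t=2: INC count by 5): {count=5}
  after event 2 (t=5: INC total by 14): {count=5, total=14}
  after event 3 (t=8: INC total by 15): {count=5, total=29}
  after event 4 (t=11: SET count = -2): {count=-2, total=29}
  after event 5 (t=15: SET max = 22): {count=-2, max=22, total=29}
  after event 6 (t=24: DEC max by 11): {count=-2, max=11, total=29}
  after event 7 (t=25: INC count by 5): {count=3, max=11, total=29}
  after event 8 (t=33: INC max by 2): {count=3, max=13, total=29}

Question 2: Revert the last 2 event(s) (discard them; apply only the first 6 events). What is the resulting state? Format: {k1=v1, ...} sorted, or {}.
Keep first 6 events (discard last 2):
  after event 1 (t=2: INC count by 5): {count=5}
  after event 2 (t=5: INC total by 14): {count=5, total=14}
  after event 3 (t=8: INC total by 15): {count=5, total=29}
  after event 4 (t=11: SET count = -2): {count=-2, total=29}
  after event 5 (t=15: SET max = 22): {count=-2, max=22, total=29}
  after event 6 (t=24: DEC max by 11): {count=-2, max=11, total=29}

Answer: {count=-2, max=11, total=29}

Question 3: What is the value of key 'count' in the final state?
Answer: 3

Derivation:
Track key 'count' through all 8 events:
  event 1 (t=2: INC count by 5): count (absent) -> 5
  event 2 (t=5: INC total by 14): count unchanged
  event 3 (t=8: INC total by 15): count unchanged
  event 4 (t=11: SET count = -2): count 5 -> -2
  event 5 (t=15: SET max = 22): count unchanged
  event 6 (t=24: DEC max by 11): count unchanged
  event 7 (t=25: INC count by 5): count -2 -> 3
  event 8 (t=33: INC max by 2): count unchanged
Final: count = 3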